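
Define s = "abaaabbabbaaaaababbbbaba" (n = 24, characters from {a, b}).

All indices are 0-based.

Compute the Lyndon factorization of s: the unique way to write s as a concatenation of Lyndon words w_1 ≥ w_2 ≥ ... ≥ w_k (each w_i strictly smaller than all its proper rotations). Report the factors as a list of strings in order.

["ab", "aaabbabb", "aaaaababbbbab", "a"]

emit factor 1: 'ab' (i=0, period=2)
emit factor 2: 'aaabbabb' (i=2, period=8)
emit factor 3: 'aaaaababbbbab' (i=10, period=13)
emit factor 4: 'a' (i=23, period=1)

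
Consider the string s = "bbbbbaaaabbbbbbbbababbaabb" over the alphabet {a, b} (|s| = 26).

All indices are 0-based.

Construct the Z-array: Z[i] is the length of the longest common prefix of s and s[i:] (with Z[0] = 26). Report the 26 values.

Z[0]=26
i=1: fresh scan; Z[1]=4 grow→box=[1,5)
i=2: min(r-i=3, Z[1]=4)=3; Z[2]=3
i=3: min(r-i=2, Z[2]=3)=2; Z[3]=2
i=4: min(r-i=1, Z[3]=2)=1; Z[4]=1
i=5: fresh scan; Z[5]=0
i=6: fresh scan; Z[6]=0
i=7: fresh scan; Z[7]=0
i=8: fresh scan; Z[8]=0
i=9: fresh scan; Z[9]=5 grow→box=[9,14)
i=10: min(r-i=4, Z[1]=4)=4; Z[10]=5 grow→box=[10,15)
i=11: min(r-i=4, Z[1]=4)=4; Z[11]=5 grow→box=[11,16)
i=12: min(r-i=4, Z[1]=4)=4; Z[12]=6 grow→box=[12,18)
i=13: min(r-i=5, Z[1]=4)=4; Z[13]=4
i=14: min(r-i=4, Z[2]=3)=3; Z[14]=3
i=15: min(r-i=3, Z[3]=2)=2; Z[15]=2
i=16: min(r-i=2, Z[4]=1)=1; Z[16]=1
i=17: min(r-i=1, Z[5]=0)=0; Z[17]=0
i=18: fresh scan; Z[18]=1 grow→box=[18,19)
i=19: fresh scan; Z[19]=0
i=20: fresh scan; Z[20]=2 grow→box=[20,22)
i=21: min(r-i=1, Z[1]=4)=1; Z[21]=1
i=22: fresh scan; Z[22]=0
i=23: fresh scan; Z[23]=0
i=24: fresh scan; Z[24]=2 grow→box=[24,26)
i=25: min(r-i=1, Z[1]=4)=1; Z[25]=1

[26, 4, 3, 2, 1, 0, 0, 0, 0, 5, 5, 5, 6, 4, 3, 2, 1, 0, 1, 0, 2, 1, 0, 0, 2, 1]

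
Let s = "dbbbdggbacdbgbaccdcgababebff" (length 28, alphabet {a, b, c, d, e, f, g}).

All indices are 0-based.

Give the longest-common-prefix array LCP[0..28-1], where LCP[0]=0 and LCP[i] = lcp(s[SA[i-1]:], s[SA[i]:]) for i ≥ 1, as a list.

rank→(start, suffix):
  0 → (20, 'ababebff')
  1 → (22, 'abebff')
  2 → (14, 'accdcgababebff')
  3 → (8, 'acdbgbaccdcgababebff')
  4 → (21, 'babebff')
  5 → (13, 'baccdcgababebff')
  6 → (7, 'bacdbgbaccdcgababebff')
  7 → (1, 'bbbdggbacdbgbaccdcgababebff')
  8 → (2, 'bbdggbacdbgbaccdcgababebff')
  9 → (3, 'bdggbacdbgbaccdcgababebff')
  10 → (23, 'bebff')
  11 → (25, 'bff')
  12 → (11, 'bgbaccdcgababebff')
  13 → (15, 'ccdcgababebff')
  14 → (9, 'cdbgbaccdcgababebff')
  15 → (16, 'cdcgababebff')
  16 → (18, 'cgababebff')
  17 → (0, 'dbbbdggbacdbgbaccdcgababebff')
  18 → (10, 'dbgbaccdcgababebff')
  19 → (17, 'dcgababebff')
  20 → (4, 'dggbacdbgbaccdcgababebff')
  21 → (24, 'ebff')
  22 → (27, 'f')
  23 → (26, 'ff')
  24 → (19, 'gababebff')
  25 → (12, 'gbaccdcgababebff')
  26 → (6, 'gbacdbgbaccdcgababebff')
  27 → (5, 'ggbacdbgbaccdcgababebff')

SA = [20, 22, 14, 8, 21, 13, 7, 1, 2, 3, 23, 25, 11, 15, 9, 16, 18, 0, 10, 17, 4, 24, 27, 26, 19, 12, 6, 5]
rank  pair      lcp
   1  s[20:],s[22:]  2  'ab'
   2  s[22:],s[14:]  1  'a'
   3  s[14:],s[8:]  2  'ac'
   4  s[8:],s[21:]  0  ''
   5  s[21:],s[13:]  2  'ba'
   6  s[13:],s[7:]  3  'bac'
   7  s[7:],s[1:]  1  'b'
   8  s[1:],s[2:]  2  'bb'
   9  s[2:],s[3:]  1  'b'
  10  s[3:],s[23:]  1  'b'
  11  s[23:],s[25:]  1  'b'
  12  s[25:],s[11:]  1  'b'
  13  s[11:],s[15:]  0  ''
  14  s[15:],s[9:]  1  'c'
  15  s[9:],s[16:]  2  'cd'
  16  s[16:],s[18:]  1  'c'
  17  s[18:],s[0:]  0  ''
  18  s[0:],s[10:]  2  'db'
  19  s[10:],s[17:]  1  'd'
  20  s[17:],s[4:]  1  'd'
  21  s[4:],s[24:]  0  ''
  22  s[24:],s[27:]  0  ''
  23  s[27:],s[26:]  1  'f'
  24  s[26:],s[19:]  0  ''
  25  s[19:],s[12:]  1  'g'
  26  s[12:],s[6:]  4  'gbac'
  27  s[6:],s[5:]  1  'g'

[0, 2, 1, 2, 0, 2, 3, 1, 2, 1, 1, 1, 1, 0, 1, 2, 1, 0, 2, 1, 1, 0, 0, 1, 0, 1, 4, 1]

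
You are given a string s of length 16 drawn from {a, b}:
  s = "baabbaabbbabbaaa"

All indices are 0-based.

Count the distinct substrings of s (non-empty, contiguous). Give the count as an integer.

98

sorted suffixes:
  #0 SA[0]=15  'a'
  #1 SA[1]=14  'aa'
  #2 SA[2]=13  'aaa'
  #3 SA[3]=1  'aabbaabbbabbaaa'
  #4 SA[4]=5  'aabbbabbaaa'
  #5 SA[5]=10  'abbaaa'
  #6 SA[6]=2  'abbaabbbabbaaa'
  #7 SA[7]=6  'abbbabbaaa'
  #8 SA[8]=12  'baaa'
  #9 SA[9]=0  'baabbaabbbabbaaa'
  #10 SA[10]=4  'baabbbabbaaa'
  #11 SA[11]=9  'babbaaa'
  #12 SA[12]=11  'bbaaa'
  #13 SA[13]=3  'bbaabbbabbaaa'
  #14 SA[14]=8  'bbabbaaa'
  #15 SA[15]=7  'bbbabbaaa'

SA = [15, 14, 13, 1, 5, 10, 2, 6, 12, 0, 4, 9, 11, 3, 8, 7]
rank  pair      lcp
   1  s[15:],s[14:]  1  'a'
   2  s[14:],s[13:]  2  'aa'
   3  s[13:],s[1:]  2  'aa'
   4  s[1:],s[5:]  4  'aabb'
   5  s[5:],s[10:]  1  'a'
   6  s[10:],s[2:]  5  'abbaa'
   7  s[2:],s[6:]  3  'abb'
   8  s[6:],s[12:]  0  ''
   9  s[12:],s[0:]  3  'baa'
  10  s[0:],s[4:]  5  'baabb'
  11  s[4:],s[9:]  2  'ba'
  12  s[9:],s[11:]  1  'b'
  13  s[11:],s[3:]  4  'bbaa'
  14  s[3:],s[8:]  3  'bba'
  15  s[8:],s[7:]  2  'bb'

n(n+1)/2 = 16·17/2 = 136
Σ LCP = 0 + 1 + 2 + 2 + 4 + 1 + 5 + 3 + 0 + 3 + 5 + 2 + 1 + 4 + 3 + 2 = 38
distinct = 136 − 38 = 98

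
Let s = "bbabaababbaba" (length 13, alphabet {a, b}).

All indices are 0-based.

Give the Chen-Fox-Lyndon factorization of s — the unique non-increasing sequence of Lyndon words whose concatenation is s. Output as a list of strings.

["b", "b", "ab", "aababbab", "a"]

emit factor 1: 'b' (i=0, period=1)
emit factor 2: 'b' (i=1, period=1)
emit factor 3: 'ab' (i=2, period=2)
emit factor 4: 'aababbab' (i=4, period=8)
emit factor 5: 'a' (i=12, period=1)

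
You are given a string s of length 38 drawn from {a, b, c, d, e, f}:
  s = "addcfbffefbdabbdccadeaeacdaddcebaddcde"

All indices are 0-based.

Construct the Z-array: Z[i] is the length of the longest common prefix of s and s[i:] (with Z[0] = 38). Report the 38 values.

[38, 0, 0, 0, 0, 0, 0, 0, 0, 0, 0, 0, 1, 0, 0, 0, 0, 0, 2, 0, 0, 1, 0, 1, 0, 0, 4, 0, 0, 0, 0, 0, 4, 0, 0, 0, 0, 0]

Z[0]=38
i=1: fresh scan; Z[1]=0
i=2: fresh scan; Z[2]=0
i=3: fresh scan; Z[3]=0
i=4: fresh scan; Z[4]=0
i=5: fresh scan; Z[5]=0
i=6: fresh scan; Z[6]=0
i=7: fresh scan; Z[7]=0
i=8: fresh scan; Z[8]=0
i=9: fresh scan; Z[9]=0
i=10: fresh scan; Z[10]=0
i=11: fresh scan; Z[11]=0
i=12: fresh scan; Z[12]=1 scan→box=[12,13)
i=13: fresh scan; Z[13]=0
i=14: fresh scan; Z[14]=0
i=15: fresh scan; Z[15]=0
i=16: fresh scan; Z[16]=0
i=17: fresh scan; Z[17]=0
i=18: fresh scan; Z[18]=2 scan→box=[18,20)
i=19: min(r-i=1, Z[1]=0)=0; Z[19]=0
i=20: fresh scan; Z[20]=0
i=21: fresh scan; Z[21]=1 scan→box=[21,22)
i=22: fresh scan; Z[22]=0
i=23: fresh scan; Z[23]=1 scan→box=[23,24)
i=24: fresh scan; Z[24]=0
i=25: fresh scan; Z[25]=0
i=26: fresh scan; Z[26]=4 scan→box=[26,30)
i=27: min(r-i=3, Z[1]=0)=0; Z[27]=0
i=28: min(r-i=2, Z[2]=0)=0; Z[28]=0
i=29: min(r-i=1, Z[3]=0)=0; Z[29]=0
i=30: fresh scan; Z[30]=0
i=31: fresh scan; Z[31]=0
i=32: fresh scan; Z[32]=4 scan→box=[32,36)
i=33: min(r-i=3, Z[1]=0)=0; Z[33]=0
i=34: min(r-i=2, Z[2]=0)=0; Z[34]=0
i=35: min(r-i=1, Z[3]=0)=0; Z[35]=0
i=36: fresh scan; Z[36]=0
i=37: fresh scan; Z[37]=0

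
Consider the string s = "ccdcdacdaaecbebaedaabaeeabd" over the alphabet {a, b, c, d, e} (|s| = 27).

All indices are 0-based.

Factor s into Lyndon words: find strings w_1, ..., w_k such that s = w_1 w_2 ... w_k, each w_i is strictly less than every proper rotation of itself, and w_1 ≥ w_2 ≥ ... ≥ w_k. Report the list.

["ccdcd", "acd", "aaecbebaed", "aabaeeabd"]

emit factor 1: 'ccdcd' (i=0, period=5)
emit factor 2: 'acd' (i=5, period=3)
emit factor 3: 'aaecbebaed' (i=8, period=10)
emit factor 4: 'aabaeeabd' (i=18, period=9)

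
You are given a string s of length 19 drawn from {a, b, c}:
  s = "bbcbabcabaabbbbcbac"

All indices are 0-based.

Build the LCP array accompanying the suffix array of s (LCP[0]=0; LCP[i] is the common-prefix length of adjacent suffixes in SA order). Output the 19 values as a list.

[0, 1, 2, 2, 1, 0, 2, 2, 1, 3, 2, 5, 1, 2, 4, 0, 1, 1, 3]

rank→(start, suffix):
  0 → (9, 'aabbbbcbac')
  1 → (7, 'abaabbbbcbac')
  2 → (10, 'abbbbcbac')
  3 → (4, 'abcabaabbbbcbac')
  4 → (17, 'ac')
  5 → (8, 'baabbbbcbac')
  6 → (3, 'babcabaabbbbcbac')
  7 → (16, 'bac')
  8 → (11, 'bbbbcbac')
  9 → (12, 'bbbcbac')
  10 → (0, 'bbcbabcabaabbbbcbac')
  11 → (13, 'bbcbac')
  12 → (5, 'bcabaabbbbcbac')
  13 → (1, 'bcbabcabaabbbbcbac')
  14 → (14, 'bcbac')
  15 → (18, 'c')
  16 → (6, 'cabaabbbbcbac')
  17 → (2, 'cbabcabaabbbbcbac')
  18 → (15, 'cbac')

SA = [9, 7, 10, 4, 17, 8, 3, 16, 11, 12, 0, 13, 5, 1, 14, 18, 6, 2, 15]
[i] adj suffixes → lcp
  [1] 9/7 → 1 ('a')
  [2] 7/10 → 2 ('ab')
  [3] 10/4 → 2 ('ab')
  [4] 4/17 → 1 ('a')
  [5] 17/8 → 0 ('')
  [6] 8/3 → 2 ('ba')
  [7] 3/16 → 2 ('ba')
  [8] 16/11 → 1 ('b')
  [9] 11/12 → 3 ('bbb')
  [10] 12/0 → 2 ('bb')
  [11] 0/13 → 5 ('bbcba')
  [12] 13/5 → 1 ('b')
  [13] 5/1 → 2 ('bc')
  [14] 1/14 → 4 ('bcba')
  [15] 14/18 → 0 ('')
  [16] 18/6 → 1 ('c')
  [17] 6/2 → 1 ('c')
  [18] 2/15 → 3 ('cba')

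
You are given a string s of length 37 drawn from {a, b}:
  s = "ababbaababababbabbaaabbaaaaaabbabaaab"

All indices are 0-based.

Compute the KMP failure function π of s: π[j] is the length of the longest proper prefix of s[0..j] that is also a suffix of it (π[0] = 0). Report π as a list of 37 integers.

[0, 0, 1, 2, 0, 1, 1, 2, 3, 4, 3, 4, 3, 4, 5, 6, 2, 0, 1, 1, 1, 2, 0, 1, 1, 1, 1, 1, 1, 2, 0, 1, 2, 3, 1, 1, 2]

π[0] = 0
j=1 s[j]='b': π[1]=0 (border '')
j=2 s[j]='a': π[2]=1 (border 'a')
j=3 s[j]='b': π[3]=2 (border 'ab')
j=4 s[j]='b': k: 2→0; π[4]=0 (border '')
j=5 s[j]='a': π[5]=1 (border 'a')
j=6 s[j]='a': k: 1→0; π[6]=1 (border 'a')
j=7 s[j]='b': π[7]=2 (border 'ab')
j=8 s[j]='a': π[8]=3 (border 'aba')
j=9 s[j]='b': π[9]=4 (border 'abab')
j=10 s[j]='a': k: 4→2; π[10]=3 (border 'aba')
j=11 s[j]='b': π[11]=4 (border 'abab')
j=12 s[j]='a': k: 4→2; π[12]=3 (border 'aba')
j=13 s[j]='b': π[13]=4 (border 'abab')
j=14 s[j]='b': π[14]=5 (border 'ababb')
j=15 s[j]='a': π[15]=6 (border 'ababba')
j=16 s[j]='b': k: 6→1; π[16]=2 (border 'ab')
j=17 s[j]='b': k: 2→0; π[17]=0 (border '')
j=18 s[j]='a': π[18]=1 (border 'a')
j=19 s[j]='a': k: 1→0; π[19]=1 (border 'a')
j=20 s[j]='a': k: 1→0; π[20]=1 (border 'a')
j=21 s[j]='b': π[21]=2 (border 'ab')
j=22 s[j]='b': k: 2→0; π[22]=0 (border '')
j=23 s[j]='a': π[23]=1 (border 'a')
j=24 s[j]='a': k: 1→0; π[24]=1 (border 'a')
j=25 s[j]='a': k: 1→0; π[25]=1 (border 'a')
j=26 s[j]='a': k: 1→0; π[26]=1 (border 'a')
j=27 s[j]='a': k: 1→0; π[27]=1 (border 'a')
j=28 s[j]='a': k: 1→0; π[28]=1 (border 'a')
j=29 s[j]='b': π[29]=2 (border 'ab')
j=30 s[j]='b': k: 2→0; π[30]=0 (border '')
j=31 s[j]='a': π[31]=1 (border 'a')
j=32 s[j]='b': π[32]=2 (border 'ab')
j=33 s[j]='a': π[33]=3 (border 'aba')
j=34 s[j]='a': k: 3→1→0; π[34]=1 (border 'a')
j=35 s[j]='a': k: 1→0; π[35]=1 (border 'a')
j=36 s[j]='b': π[36]=2 (border 'ab')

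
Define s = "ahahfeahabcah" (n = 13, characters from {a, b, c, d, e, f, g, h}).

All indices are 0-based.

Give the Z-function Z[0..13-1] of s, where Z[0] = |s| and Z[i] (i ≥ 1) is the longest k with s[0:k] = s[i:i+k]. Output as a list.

[13, 0, 2, 0, 0, 0, 3, 0, 1, 0, 0, 2, 0]

Z[0]=13
i=1: outside box; Z[1]=0
i=2: outside box; Z[2]=2 scan→box=[2,4)
i=3: min(r-i=1, Z[1]=0)=0; Z[3]=0
i=4: outside box; Z[4]=0
i=5: outside box; Z[5]=0
i=6: outside box; Z[6]=3 scan→box=[6,9)
i=7: min(r-i=2, Z[1]=0)=0; Z[7]=0
i=8: min(r-i=1, Z[2]=2)=1; Z[8]=1
i=9: outside box; Z[9]=0
i=10: outside box; Z[10]=0
i=11: outside box; Z[11]=2 scan→box=[11,13)
i=12: min(r-i=1, Z[1]=0)=0; Z[12]=0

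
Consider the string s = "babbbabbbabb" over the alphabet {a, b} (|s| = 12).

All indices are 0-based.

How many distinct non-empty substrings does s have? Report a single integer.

rank | idx | suffix
   0 |   9 | abb
   1 |   5 | abbbabb
   2 |   1 | abbbabbbabb
   3 |  11 | b
   4 |   8 | babb
   5 |   4 | babbbabb
   6 |   0 | babbbabbbabb
   7 |  10 | bb
   8 |   7 | bbabb
   9 |   3 | bbabbbabb
  10 |   6 | bbbabb
  11 |   2 | bbbabbbabb

SA = [9, 5, 1, 11, 8, 4, 0, 10, 7, 3, 6, 2]
rank  pair      lcp
   1  s[9:],s[5:]  3  'abb'
   2  s[5:],s[1:]  7  'abbbabb'
   3  s[1:],s[11:]  0  ''
   4  s[11:],s[8:]  1  'b'
   5  s[8:],s[4:]  4  'babb'
   6  s[4:],s[0:]  8  'babbbabb'
   7  s[0:],s[10:]  1  'b'
   8  s[10:],s[7:]  2  'bb'
   9  s[7:],s[3:]  5  'bbabb'
  10  s[3:],s[6:]  2  'bb'
  11  s[6:],s[2:]  6  'bbbabb'

n(n+1)/2 = 12·13/2 = 78
Σ LCP = 0 + 3 + 7 + 0 + 1 + 4 + 8 + 1 + 2 + 5 + 2 + 6 = 39
distinct = 78 − 39 = 39

39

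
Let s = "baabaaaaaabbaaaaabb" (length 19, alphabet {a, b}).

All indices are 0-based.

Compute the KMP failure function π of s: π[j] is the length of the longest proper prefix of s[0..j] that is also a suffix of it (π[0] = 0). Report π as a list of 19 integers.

π[0] = 0
j=1 s[j]='a': π[1]=0 (border '')
j=2 s[j]='a': π[2]=0 (border '')
j=3 s[j]='b': π[3]=1 (border 'b')
j=4 s[j]='a': π[4]=2 (border 'ba')
j=5 s[j]='a': π[5]=3 (border 'baa')
j=6 s[j]='a': k: 3→0; π[6]=0 (border '')
j=7 s[j]='a': π[7]=0 (border '')
j=8 s[j]='a': π[8]=0 (border '')
j=9 s[j]='a': π[9]=0 (border '')
j=10 s[j]='b': π[10]=1 (border 'b')
j=11 s[j]='b': k: 1→0; π[11]=1 (border 'b')
j=12 s[j]='a': π[12]=2 (border 'ba')
j=13 s[j]='a': π[13]=3 (border 'baa')
j=14 s[j]='a': k: 3→0; π[14]=0 (border '')
j=15 s[j]='a': π[15]=0 (border '')
j=16 s[j]='a': π[16]=0 (border '')
j=17 s[j]='b': π[17]=1 (border 'b')
j=18 s[j]='b': k: 1→0; π[18]=1 (border 'b')

[0, 0, 0, 1, 2, 3, 0, 0, 0, 0, 1, 1, 2, 3, 0, 0, 0, 1, 1]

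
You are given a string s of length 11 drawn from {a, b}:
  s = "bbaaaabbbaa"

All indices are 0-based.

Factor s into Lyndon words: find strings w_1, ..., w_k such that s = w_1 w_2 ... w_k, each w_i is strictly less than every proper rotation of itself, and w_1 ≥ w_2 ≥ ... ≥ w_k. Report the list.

["b", "b", "aaaabbb", "a", "a"]

emit factor 1: 'b' (i=0, period=1)
emit factor 2: 'b' (i=1, period=1)
emit factor 3: 'aaaabbb' (i=2, period=7)
emit factor 4: 'a' (i=9, period=1)
emit factor 5: 'a' (i=10, period=1)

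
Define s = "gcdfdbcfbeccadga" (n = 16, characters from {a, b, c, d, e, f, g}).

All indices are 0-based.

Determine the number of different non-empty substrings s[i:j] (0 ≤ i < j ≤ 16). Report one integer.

rank | idx | suffix
   0 |  15 | a
   1 |  12 | adga
   2 |   5 | bcfbeccadga
   3 |   8 | beccadga
   4 |  11 | cadga
   5 |  10 | ccadga
   6 |   1 | cdfdbcfbeccadga
   7 |   6 | cfbeccadga
   8 |   4 | dbcfbeccadga
   9 |   2 | dfdbcfbeccadga
  10 |  13 | dga
  11 |   9 | eccadga
  12 |   7 | fbeccadga
  13 |   3 | fdbcfbeccadga
  14 |  14 | ga
  15 |   0 | gcdfdbcfbeccadga

SA = [15, 12, 5, 8, 11, 10, 1, 6, 4, 2, 13, 9, 7, 3, 14, 0]
rank  pair      lcp
   1  s[15:],s[12:]  1  'a'
   2  s[12:],s[5:]  0  ''
   3  s[5:],s[8:]  1  'b'
   4  s[8:],s[11:]  0  ''
   5  s[11:],s[10:]  1  'c'
   6  s[10:],s[1:]  1  'c'
   7  s[1:],s[6:]  1  'c'
   8  s[6:],s[4:]  0  ''
   9  s[4:],s[2:]  1  'd'
  10  s[2:],s[13:]  1  'd'
  11  s[13:],s[9:]  0  ''
  12  s[9:],s[7:]  0  ''
  13  s[7:],s[3:]  1  'f'
  14  s[3:],s[14:]  0  ''
  15  s[14:],s[0:]  1  'g'

n(n+1)/2 = 16·17/2 = 136
Σ LCP = 0 + 1 + 0 + 1 + 0 + 1 + 1 + 1 + 0 + 1 + 1 + 0 + 0 + 1 + 0 + 1 = 9
distinct = 136 − 9 = 127

127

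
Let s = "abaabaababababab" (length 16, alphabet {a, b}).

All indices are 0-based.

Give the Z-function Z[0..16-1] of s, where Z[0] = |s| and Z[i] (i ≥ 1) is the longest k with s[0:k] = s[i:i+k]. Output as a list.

Z[0]=16
i=1: fresh scan; Z[1]=0
i=2: fresh scan; Z[2]=1 scan→box=[2,3)
i=3: fresh scan; Z[3]=6 scan→box=[3,9)
i=4: min(r-i=5, Z[1]=0)=0; Z[4]=0
i=5: min(r-i=4, Z[2]=1)=1; Z[5]=1
i=6: min(r-i=3, Z[3]=6)=3; Z[6]=3
i=7: min(r-i=2, Z[4]=0)=0; Z[7]=0
i=8: min(r-i=1, Z[5]=1)=1; Z[8]=3 scan→box=[8,11)
i=9: min(r-i=2, Z[1]=0)=0; Z[9]=0
i=10: min(r-i=1, Z[2]=1)=1; Z[10]=3 scan→box=[10,13)
i=11: min(r-i=2, Z[1]=0)=0; Z[11]=0
i=12: min(r-i=1, Z[2]=1)=1; Z[12]=3 scan→box=[12,15)
i=13: min(r-i=2, Z[1]=0)=0; Z[13]=0
i=14: min(r-i=1, Z[2]=1)=1; Z[14]=2 scan→box=[14,16)
i=15: min(r-i=1, Z[1]=0)=0; Z[15]=0

[16, 0, 1, 6, 0, 1, 3, 0, 3, 0, 3, 0, 3, 0, 2, 0]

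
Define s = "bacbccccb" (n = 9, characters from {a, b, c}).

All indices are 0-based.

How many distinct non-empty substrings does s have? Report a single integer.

sorted suffixes:
  #0 SA[0]=1  'acbccccb'
  #1 SA[1]=8  'b'
  #2 SA[2]=0  'bacbccccb'
  #3 SA[3]=3  'bccccb'
  #4 SA[4]=7  'cb'
  #5 SA[5]=2  'cbccccb'
  #6 SA[6]=6  'ccb'
  #7 SA[7]=5  'cccb'
  #8 SA[8]=4  'ccccb'

SA = [1, 8, 0, 3, 7, 2, 6, 5, 4]
rank  pair      lcp
   1  s[1:],s[8:]  0  ''
   2  s[8:],s[0:]  1  'b'
   3  s[0:],s[3:]  1  'b'
   4  s[3:],s[7:]  0  ''
   5  s[7:],s[2:]  2  'cb'
   6  s[2:],s[6:]  1  'c'
   7  s[6:],s[5:]  2  'cc'
   8  s[5:],s[4:]  3  'ccc'

n(n+1)/2 = 9·10/2 = 45
Σ LCP = 0 + 0 + 1 + 1 + 0 + 2 + 1 + 2 + 3 = 10
distinct = 45 − 10 = 35

35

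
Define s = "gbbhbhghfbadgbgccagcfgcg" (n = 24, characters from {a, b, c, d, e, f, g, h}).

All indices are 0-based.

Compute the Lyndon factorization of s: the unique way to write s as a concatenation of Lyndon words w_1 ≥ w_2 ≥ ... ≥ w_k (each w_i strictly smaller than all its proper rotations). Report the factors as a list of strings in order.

["g", "bbhbhghf", "b", "adgbgccagcfgcg"]

emit factor 1: 'g' (i=0, period=1)
emit factor 2: 'bbhbhghf' (i=1, period=8)
emit factor 3: 'b' (i=9, period=1)
emit factor 4: 'adgbgccagcfgcg' (i=10, period=14)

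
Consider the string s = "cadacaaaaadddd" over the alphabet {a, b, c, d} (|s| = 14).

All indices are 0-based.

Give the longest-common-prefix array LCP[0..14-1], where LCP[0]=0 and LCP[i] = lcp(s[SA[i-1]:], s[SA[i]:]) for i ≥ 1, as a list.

sorted suffixes:
  #0 SA[0]=5  'aaaaadddd'
  #1 SA[1]=6  'aaaadddd'
  #2 SA[2]=7  'aaadddd'
  #3 SA[3]=8  'aadddd'
  #4 SA[4]=3  'acaaaaadddd'
  #5 SA[5]=1  'adacaaaaadddd'
  #6 SA[6]=9  'adddd'
  #7 SA[7]=4  'caaaaadddd'
  #8 SA[8]=0  'cadacaaaaadddd'
  #9 SA[9]=13  'd'
  #10 SA[10]=2  'dacaaaaadddd'
  #11 SA[11]=12  'dd'
  #12 SA[12]=11  'ddd'
  #13 SA[13]=10  'dddd'

SA = [5, 6, 7, 8, 3, 1, 9, 4, 0, 13, 2, 12, 11, 10]
[i] adj suffixes → lcp
  [1] 5/6 → 4 ('aaaa')
  [2] 6/7 → 3 ('aaa')
  [3] 7/8 → 2 ('aa')
  [4] 8/3 → 1 ('a')
  [5] 3/1 → 1 ('a')
  [6] 1/9 → 2 ('ad')
  [7] 9/4 → 0 ('')
  [8] 4/0 → 2 ('ca')
  [9] 0/13 → 0 ('')
  [10] 13/2 → 1 ('d')
  [11] 2/12 → 1 ('d')
  [12] 12/11 → 2 ('dd')
  [13] 11/10 → 3 ('ddd')

[0, 4, 3, 2, 1, 1, 2, 0, 2, 0, 1, 1, 2, 3]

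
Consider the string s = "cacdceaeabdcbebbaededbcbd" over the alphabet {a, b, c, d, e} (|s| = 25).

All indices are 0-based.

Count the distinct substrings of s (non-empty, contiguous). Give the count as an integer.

299

rank | idx | suffix
   0 |   8 | abdcbebbaededbcbd
   1 |   1 | acdceaeabdcbebbaededbcbd
   2 |   6 | aeabdcbebbaededbcbd
   3 |  16 | aededbcbd
   4 |  15 | baededbcbd
   5 |  14 | bbaededbcbd
   6 |  21 | bcbd
   7 |  23 | bd
   8 |   9 | bdcbebbaededbcbd
   9 |  12 | bebbaededbcbd
  10 |   0 | cacdceaeabdcbebbaededbcbd
  11 |  22 | cbd
  12 |  11 | cbebbaededbcbd
  13 |   2 | cdceaeabdcbebbaededbcbd
  14 |   4 | ceaeabdcbebbaededbcbd
  15 |  24 | d
  16 |  20 | dbcbd
  17 |  10 | dcbebbaededbcbd
  18 |   3 | dceaeabdcbebbaededbcbd
  19 |  18 | dedbcbd
  20 |   7 | eabdcbebbaededbcbd
  21 |   5 | eaeabdcbebbaededbcbd
  22 |  13 | ebbaededbcbd
  23 |  19 | edbcbd
  24 |  17 | ededbcbd

SA = [8, 1, 6, 16, 15, 14, 21, 23, 9, 12, 0, 22, 11, 2, 4, 24, 20, 10, 3, 18, 7, 5, 13, 19, 17]
rank  pair      lcp
   1  s[8:],s[1:]  1  'a'
   2  s[1:],s[6:]  1  'a'
   3  s[6:],s[16:]  2  'ae'
   4  s[16:],s[15:]  0  ''
   5  s[15:],s[14:]  1  'b'
   6  s[14:],s[21:]  1  'b'
   7  s[21:],s[23:]  1  'b'
   8  s[23:],s[9:]  2  'bd'
   9  s[9:],s[12:]  1  'b'
  10  s[12:],s[0:]  0  ''
  11  s[0:],s[22:]  1  'c'
  12  s[22:],s[11:]  2  'cb'
  13  s[11:],s[2:]  1  'c'
  14  s[2:],s[4:]  1  'c'
  15  s[4:],s[24:]  0  ''
  16  s[24:],s[20:]  1  'd'
  17  s[20:],s[10:]  1  'd'
  18  s[10:],s[3:]  2  'dc'
  19  s[3:],s[18:]  1  'd'
  20  s[18:],s[7:]  0  ''
  21  s[7:],s[5:]  2  'ea'
  22  s[5:],s[13:]  1  'e'
  23  s[13:],s[19:]  1  'e'
  24  s[19:],s[17:]  2  'ed'

n(n+1)/2 = 25·26/2 = 325
Σ LCP = 0 + 1 + 1 + 2 + 0 + 1 + 1 + 1 + 2 + 1 + 0 + 1 + 2 + 1 + 1 + 0 + 1 + 1 + 2 + 1 + 0 + 2 + 1 + 1 + 2 = 26
distinct = 325 − 26 = 299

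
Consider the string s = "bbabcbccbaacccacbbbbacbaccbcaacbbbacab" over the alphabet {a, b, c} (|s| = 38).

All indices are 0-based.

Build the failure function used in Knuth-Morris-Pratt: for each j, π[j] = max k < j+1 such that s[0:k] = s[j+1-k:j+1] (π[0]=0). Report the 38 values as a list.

[0, 1, 0, 1, 0, 1, 0, 0, 1, 0, 0, 0, 0, 0, 0, 0, 1, 2, 2, 2, 3, 0, 1, 0, 0, 0, 1, 0, 0, 0, 0, 1, 2, 2, 3, 0, 0, 1]

π[0] = 0
j=1 s[j]='b': π[1]=1 (border 'b')
j=2 s[j]='a': k: 1→0; π[2]=0 (border '')
j=3 s[j]='b': π[3]=1 (border 'b')
j=4 s[j]='c': k: 1→0; π[4]=0 (border '')
j=5 s[j]='b': π[5]=1 (border 'b')
j=6 s[j]='c': k: 1→0; π[6]=0 (border '')
j=7 s[j]='c': π[7]=0 (border '')
j=8 s[j]='b': π[8]=1 (border 'b')
j=9 s[j]='a': k: 1→0; π[9]=0 (border '')
j=10 s[j]='a': π[10]=0 (border '')
j=11 s[j]='c': π[11]=0 (border '')
j=12 s[j]='c': π[12]=0 (border '')
j=13 s[j]='c': π[13]=0 (border '')
j=14 s[j]='a': π[14]=0 (border '')
j=15 s[j]='c': π[15]=0 (border '')
j=16 s[j]='b': π[16]=1 (border 'b')
j=17 s[j]='b': π[17]=2 (border 'bb')
j=18 s[j]='b': k: 2→1; π[18]=2 (border 'bb')
j=19 s[j]='b': k: 2→1; π[19]=2 (border 'bb')
j=20 s[j]='a': π[20]=3 (border 'bba')
j=21 s[j]='c': k: 3→0; π[21]=0 (border '')
j=22 s[j]='b': π[22]=1 (border 'b')
j=23 s[j]='a': k: 1→0; π[23]=0 (border '')
j=24 s[j]='c': π[24]=0 (border '')
j=25 s[j]='c': π[25]=0 (border '')
j=26 s[j]='b': π[26]=1 (border 'b')
j=27 s[j]='c': k: 1→0; π[27]=0 (border '')
j=28 s[j]='a': π[28]=0 (border '')
j=29 s[j]='a': π[29]=0 (border '')
j=30 s[j]='c': π[30]=0 (border '')
j=31 s[j]='b': π[31]=1 (border 'b')
j=32 s[j]='b': π[32]=2 (border 'bb')
j=33 s[j]='b': k: 2→1; π[33]=2 (border 'bb')
j=34 s[j]='a': π[34]=3 (border 'bba')
j=35 s[j]='c': k: 3→0; π[35]=0 (border '')
j=36 s[j]='a': π[36]=0 (border '')
j=37 s[j]='b': π[37]=1 (border 'b')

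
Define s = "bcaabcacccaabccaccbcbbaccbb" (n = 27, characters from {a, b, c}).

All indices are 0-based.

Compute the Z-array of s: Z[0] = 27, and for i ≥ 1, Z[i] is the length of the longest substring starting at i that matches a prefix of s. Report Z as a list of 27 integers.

Z[0]=27
i=1: i≥r, start 0; Z[1]=0
i=2: i≥r, start 0; Z[2]=0
i=3: i≥r, start 0; Z[3]=0
i=4: i≥r, start 0; Z[4]=3 grow→box=[4,7)
i=5: min(r-i=2, Z[1]=0)=0; Z[5]=0
i=6: min(r-i=1, Z[2]=0)=0; Z[6]=0
i=7: i≥r, start 0; Z[7]=0
i=8: i≥r, start 0; Z[8]=0
i=9: i≥r, start 0; Z[9]=0
i=10: i≥r, start 0; Z[10]=0
i=11: i≥r, start 0; Z[11]=0
i=12: i≥r, start 0; Z[12]=2 grow→box=[12,14)
i=13: min(r-i=1, Z[1]=0)=0; Z[13]=0
i=14: i≥r, start 0; Z[14]=0
i=15: i≥r, start 0; Z[15]=0
i=16: i≥r, start 0; Z[16]=0
i=17: i≥r, start 0; Z[17]=0
i=18: i≥r, start 0; Z[18]=2 grow→box=[18,20)
i=19: min(r-i=1, Z[1]=0)=0; Z[19]=0
i=20: i≥r, start 0; Z[20]=1 grow→box=[20,21)
i=21: i≥r, start 0; Z[21]=1 grow→box=[21,22)
i=22: i≥r, start 0; Z[22]=0
i=23: i≥r, start 0; Z[23]=0
i=24: i≥r, start 0; Z[24]=0
i=25: i≥r, start 0; Z[25]=1 grow→box=[25,26)
i=26: i≥r, start 0; Z[26]=1 grow→box=[26,27)

[27, 0, 0, 0, 3, 0, 0, 0, 0, 0, 0, 0, 2, 0, 0, 0, 0, 0, 2, 0, 1, 1, 0, 0, 0, 1, 1]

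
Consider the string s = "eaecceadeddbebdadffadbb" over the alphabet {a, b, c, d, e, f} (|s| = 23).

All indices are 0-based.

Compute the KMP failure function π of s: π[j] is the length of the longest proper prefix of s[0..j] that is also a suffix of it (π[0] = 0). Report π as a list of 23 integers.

π[0] = 0
j=1 s[j]='a': π[1]=0 (border '')
j=2 s[j]='e': π[2]=1 (border 'e')
j=3 s[j]='c': k: 1→0; π[3]=0 (border '')
j=4 s[j]='c': π[4]=0 (border '')
j=5 s[j]='e': π[5]=1 (border 'e')
j=6 s[j]='a': π[6]=2 (border 'ea')
j=7 s[j]='d': k: 2→0; π[7]=0 (border '')
j=8 s[j]='e': π[8]=1 (border 'e')
j=9 s[j]='d': k: 1→0; π[9]=0 (border '')
j=10 s[j]='d': π[10]=0 (border '')
j=11 s[j]='b': π[11]=0 (border '')
j=12 s[j]='e': π[12]=1 (border 'e')
j=13 s[j]='b': k: 1→0; π[13]=0 (border '')
j=14 s[j]='d': π[14]=0 (border '')
j=15 s[j]='a': π[15]=0 (border '')
j=16 s[j]='d': π[16]=0 (border '')
j=17 s[j]='f': π[17]=0 (border '')
j=18 s[j]='f': π[18]=0 (border '')
j=19 s[j]='a': π[19]=0 (border '')
j=20 s[j]='d': π[20]=0 (border '')
j=21 s[j]='b': π[21]=0 (border '')
j=22 s[j]='b': π[22]=0 (border '')

[0, 0, 1, 0, 0, 1, 2, 0, 1, 0, 0, 0, 1, 0, 0, 0, 0, 0, 0, 0, 0, 0, 0]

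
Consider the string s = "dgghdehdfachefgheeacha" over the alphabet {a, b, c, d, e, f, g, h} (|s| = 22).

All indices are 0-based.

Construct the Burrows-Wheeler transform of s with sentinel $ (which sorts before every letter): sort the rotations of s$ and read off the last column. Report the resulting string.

rank  rotation                 last
    0  $dgghdehdfachefgheeacha  a
    1  a$dgghdehdfachefgheeach  h
    2  acha$dgghdehdfachefghee  e
    3  achefgheeacha$dgghdehdf  f
    4  cha$dgghdehdfachefgheea  a
    5  chefgheeacha$dgghdehdfa  a
    6  dehdfachefgheeacha$dggh  h
    7  dfachefgheeacha$dgghdeh  h
    8  dgghdehdfachefgheeacha$  $
    9  eacha$dgghdehdfachefghe  e
   10  eeacha$dgghdehdfachefgh  h
   11  efgheeacha$dgghdehdfach  h
   12  ehdfachefgheeacha$dgghd  d
   13  fachefgheeacha$dgghdehd  d
   14  fgheeacha$dgghdehdfache  e
   15  gghdehdfachefgheeacha$d  d
   16  ghdehdfachefgheeacha$dg  g
   17  gheeacha$dgghdehdfachef  f
   18  ha$dgghdehdfachefgheeac  c
   19  hdehdfachefgheeacha$dgg  g
   20  hdfachefgheeacha$dgghde  e
   21  heeacha$dgghdehdfachefg  g
   22  hefgheeacha$dgghdehdfac  c

ahefaahh$ehhddedgfcgegc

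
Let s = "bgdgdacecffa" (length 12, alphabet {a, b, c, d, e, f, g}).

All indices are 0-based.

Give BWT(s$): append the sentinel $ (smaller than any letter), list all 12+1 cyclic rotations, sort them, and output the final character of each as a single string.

rank  rotation       last
    0  $bgdgdacecffa  a
    1  a$bgdgdacecff  f
    2  acecffa$bgdgd  d
    3  bgdgdacecffa$  $
    4  cecffa$bgdgda  a
    5  cffa$bgdgdace  e
    6  dacecffa$bgdg  g
    7  dgdacecffa$bg  g
    8  ecffa$bgdgdac  c
    9  fa$bgdgdacecf  f
   10  ffa$bgdgdacec  c
   11  gdacecffa$bgd  d
   12  gdgdacecffa$b  b

afd$aeggcfcdb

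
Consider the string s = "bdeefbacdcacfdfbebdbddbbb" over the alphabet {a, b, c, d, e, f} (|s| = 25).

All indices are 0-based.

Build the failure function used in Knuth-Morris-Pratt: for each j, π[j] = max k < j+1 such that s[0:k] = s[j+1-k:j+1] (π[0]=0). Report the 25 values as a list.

[0, 0, 0, 0, 0, 1, 0, 0, 0, 0, 0, 0, 0, 0, 0, 1, 0, 1, 2, 1, 2, 0, 1, 1, 1]

π[0] = 0
j=1 s[j]='d': π[1]=0 (border '')
j=2 s[j]='e': π[2]=0 (border '')
j=3 s[j]='e': π[3]=0 (border '')
j=4 s[j]='f': π[4]=0 (border '')
j=5 s[j]='b': π[5]=1 (border 'b')
j=6 s[j]='a': k: 1→0; π[6]=0 (border '')
j=7 s[j]='c': π[7]=0 (border '')
j=8 s[j]='d': π[8]=0 (border '')
j=9 s[j]='c': π[9]=0 (border '')
j=10 s[j]='a': π[10]=0 (border '')
j=11 s[j]='c': π[11]=0 (border '')
j=12 s[j]='f': π[12]=0 (border '')
j=13 s[j]='d': π[13]=0 (border '')
j=14 s[j]='f': π[14]=0 (border '')
j=15 s[j]='b': π[15]=1 (border 'b')
j=16 s[j]='e': k: 1→0; π[16]=0 (border '')
j=17 s[j]='b': π[17]=1 (border 'b')
j=18 s[j]='d': π[18]=2 (border 'bd')
j=19 s[j]='b': k: 2→0; π[19]=1 (border 'b')
j=20 s[j]='d': π[20]=2 (border 'bd')
j=21 s[j]='d': k: 2→0; π[21]=0 (border '')
j=22 s[j]='b': π[22]=1 (border 'b')
j=23 s[j]='b': k: 1→0; π[23]=1 (border 'b')
j=24 s[j]='b': k: 1→0; π[24]=1 (border 'b')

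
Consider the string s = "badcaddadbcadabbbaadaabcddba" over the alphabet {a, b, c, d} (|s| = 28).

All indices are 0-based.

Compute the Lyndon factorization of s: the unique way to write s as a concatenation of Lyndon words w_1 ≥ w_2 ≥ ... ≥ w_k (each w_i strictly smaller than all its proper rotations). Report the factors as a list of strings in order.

emit factor 1: 'b' (i=0, period=1)
emit factor 2: 'adcadd' (i=1, period=6)
emit factor 3: 'adbc' (i=7, period=4)
emit factor 4: 'ad' (i=11, period=2)
emit factor 5: 'abbb' (i=13, period=4)
emit factor 6: 'aad' (i=17, period=3)
emit factor 7: 'aabcddb' (i=20, period=7)
emit factor 8: 'a' (i=27, period=1)

["b", "adcadd", "adbc", "ad", "abbb", "aad", "aabcddb", "a"]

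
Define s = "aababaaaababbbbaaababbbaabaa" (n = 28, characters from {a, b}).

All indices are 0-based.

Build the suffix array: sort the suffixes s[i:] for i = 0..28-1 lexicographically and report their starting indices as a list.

sorted suffixes:
  #0 SA[0]=27  'a'
  #1 SA[1]=26  'aa'
  #2 SA[2]=5  'aaaababbbbaaababbbaabaa'
  #3 SA[3]=15  'aaababbbaabaa'
  #4 SA[4]=6  'aaababbbbaaababbbaabaa'
  #5 SA[5]=23  'aabaa'
  #6 SA[6]=0  'aababaaaababbbbaaababbbaabaa'
  #7 SA[7]=16  'aababbbaabaa'
  #8 SA[8]=7  'aababbbbaaababbbaabaa'
  #9 SA[9]=24  'abaa'
  #10 SA[10]=3  'abaaaababbbbaaababbbaabaa'
  #11 SA[11]=1  'ababaaaababbbbaaababbbaabaa'
  #12 SA[12]=17  'ababbbaabaa'
  #13 SA[13]=8  'ababbbbaaababbbaabaa'
  #14 SA[14]=19  'abbbaabaa'
  #15 SA[15]=10  'abbbbaaababbbaabaa'
  #16 SA[16]=25  'baa'
  #17 SA[17]=4  'baaaababbbbaaababbbaabaa'
  #18 SA[18]=14  'baaababbbaabaa'
  #19 SA[19]=22  'baabaa'
  #20 SA[20]=2  'babaaaababbbbaaababbbaabaa'
  #21 SA[21]=18  'babbbaabaa'
  #22 SA[22]=9  'babbbbaaababbbaabaa'
  #23 SA[23]=13  'bbaaababbbaabaa'
  #24 SA[24]=21  'bbaabaa'
  #25 SA[25]=12  'bbbaaababbbaabaa'
  #26 SA[26]=20  'bbbaabaa'
  #27 SA[27]=11  'bbbbaaababbbaabaa'

[27, 26, 5, 15, 6, 23, 0, 16, 7, 24, 3, 1, 17, 8, 19, 10, 25, 4, 14, 22, 2, 18, 9, 13, 21, 12, 20, 11]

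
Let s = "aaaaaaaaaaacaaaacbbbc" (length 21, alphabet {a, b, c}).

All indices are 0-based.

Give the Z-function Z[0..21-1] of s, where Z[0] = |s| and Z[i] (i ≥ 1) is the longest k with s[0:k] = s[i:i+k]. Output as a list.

Z[0]=21
i=1: fresh scan; Z[1]=10 extend→box=[1,11)
i=2: min(r-i=9, Z[1]=10)=9; Z[2]=9
i=3: min(r-i=8, Z[2]=9)=8; Z[3]=8
i=4: min(r-i=7, Z[3]=8)=7; Z[4]=7
i=5: min(r-i=6, Z[4]=7)=6; Z[5]=6
i=6: min(r-i=5, Z[5]=6)=5; Z[6]=5
i=7: min(r-i=4, Z[6]=5)=4; Z[7]=4
i=8: min(r-i=3, Z[7]=4)=3; Z[8]=3
i=9: min(r-i=2, Z[8]=3)=2; Z[9]=2
i=10: min(r-i=1, Z[9]=2)=1; Z[10]=1
i=11: fresh scan; Z[11]=0
i=12: fresh scan; Z[12]=4 extend→box=[12,16)
i=13: min(r-i=3, Z[1]=10)=3; Z[13]=3
i=14: min(r-i=2, Z[2]=9)=2; Z[14]=2
i=15: min(r-i=1, Z[3]=8)=1; Z[15]=1
i=16: fresh scan; Z[16]=0
i=17: fresh scan; Z[17]=0
i=18: fresh scan; Z[18]=0
i=19: fresh scan; Z[19]=0
i=20: fresh scan; Z[20]=0

[21, 10, 9, 8, 7, 6, 5, 4, 3, 2, 1, 0, 4, 3, 2, 1, 0, 0, 0, 0, 0]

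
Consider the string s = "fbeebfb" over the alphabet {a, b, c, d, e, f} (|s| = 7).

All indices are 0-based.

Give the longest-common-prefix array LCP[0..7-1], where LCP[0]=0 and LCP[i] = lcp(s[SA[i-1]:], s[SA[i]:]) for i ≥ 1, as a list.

sorted suffixes:
  #0 SA[0]=6  'b'
  #1 SA[1]=1  'beebfb'
  #2 SA[2]=4  'bfb'
  #3 SA[3]=3  'ebfb'
  #4 SA[4]=2  'eebfb'
  #5 SA[5]=5  'fb'
  #6 SA[6]=0  'fbeebfb'

SA = [6, 1, 4, 3, 2, 5, 0]
rank  pair      lcp
   1  s[6:],s[1:]  1  'b'
   2  s[1:],s[4:]  1  'b'
   3  s[4:],s[3:]  0  ''
   4  s[3:],s[2:]  1  'e'
   5  s[2:],s[5:]  0  ''
   6  s[5:],s[0:]  2  'fb'

[0, 1, 1, 0, 1, 0, 2]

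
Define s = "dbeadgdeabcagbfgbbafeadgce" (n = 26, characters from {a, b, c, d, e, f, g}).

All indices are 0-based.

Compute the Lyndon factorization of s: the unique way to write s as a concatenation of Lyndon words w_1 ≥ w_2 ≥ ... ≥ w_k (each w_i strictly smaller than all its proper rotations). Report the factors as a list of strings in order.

["d", "be", "adgde", "abcagbfgbbafeadgce"]

emit factor 1: 'd' (i=0, period=1)
emit factor 2: 'be' (i=1, period=2)
emit factor 3: 'adgde' (i=3, period=5)
emit factor 4: 'abcagbfgbbafeadgce' (i=8, period=18)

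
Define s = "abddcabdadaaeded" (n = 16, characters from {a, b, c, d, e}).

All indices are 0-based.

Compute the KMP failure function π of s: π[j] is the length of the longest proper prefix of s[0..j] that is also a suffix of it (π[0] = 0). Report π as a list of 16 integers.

[0, 0, 0, 0, 0, 1, 2, 3, 1, 0, 1, 1, 0, 0, 0, 0]

π[0] = 0
j=1 s[j]='b': π[1]=0 (border '')
j=2 s[j]='d': π[2]=0 (border '')
j=3 s[j]='d': π[3]=0 (border '')
j=4 s[j]='c': π[4]=0 (border '')
j=5 s[j]='a': π[5]=1 (border 'a')
j=6 s[j]='b': π[6]=2 (border 'ab')
j=7 s[j]='d': π[7]=3 (border 'abd')
j=8 s[j]='a': k: 3→0; π[8]=1 (border 'a')
j=9 s[j]='d': k: 1→0; π[9]=0 (border '')
j=10 s[j]='a': π[10]=1 (border 'a')
j=11 s[j]='a': k: 1→0; π[11]=1 (border 'a')
j=12 s[j]='e': k: 1→0; π[12]=0 (border '')
j=13 s[j]='d': π[13]=0 (border '')
j=14 s[j]='e': π[14]=0 (border '')
j=15 s[j]='d': π[15]=0 (border '')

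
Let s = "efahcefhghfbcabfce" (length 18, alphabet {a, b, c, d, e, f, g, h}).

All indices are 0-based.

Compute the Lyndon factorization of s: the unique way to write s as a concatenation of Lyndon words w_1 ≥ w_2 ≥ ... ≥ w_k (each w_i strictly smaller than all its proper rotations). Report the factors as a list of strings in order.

["ef", "ahcefhghfbc", "abfce"]

emit factor 1: 'ef' (i=0, period=2)
emit factor 2: 'ahcefhghfbc' (i=2, period=11)
emit factor 3: 'abfce' (i=13, period=5)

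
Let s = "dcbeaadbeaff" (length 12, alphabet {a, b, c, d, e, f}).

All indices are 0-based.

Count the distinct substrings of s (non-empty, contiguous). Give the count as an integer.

rank | idx | suffix
   0 |   4 | aadbeaff
   1 |   5 | adbeaff
   2 |   9 | aff
   3 |   2 | beaadbeaff
   4 |   7 | beaff
   5 |   1 | cbeaadbeaff
   6 |   6 | dbeaff
   7 |   0 | dcbeaadbeaff
   8 |   3 | eaadbeaff
   9 |   8 | eaff
  10 |  11 | f
  11 |  10 | ff

SA = [4, 5, 9, 2, 7, 1, 6, 0, 3, 8, 11, 10]
i: (SA[i-1],SA[i]) lcp shared
  1: (4,5) 1 'a'
  2: (5,9) 1 'a'
  3: (9,2) 0 ''
  4: (2,7) 3 'bea'
  5: (7,1) 0 ''
  6: (1,6) 0 ''
  7: (6,0) 1 'd'
  8: (0,3) 0 ''
  9: (3,8) 2 'ea'
  10: (8,11) 0 ''
  11: (11,10) 1 'f'

n(n+1)/2 = 12·13/2 = 78
Σ LCP = 0 + 1 + 1 + 0 + 3 + 0 + 0 + 1 + 0 + 2 + 0 + 1 = 9
distinct = 78 − 9 = 69

69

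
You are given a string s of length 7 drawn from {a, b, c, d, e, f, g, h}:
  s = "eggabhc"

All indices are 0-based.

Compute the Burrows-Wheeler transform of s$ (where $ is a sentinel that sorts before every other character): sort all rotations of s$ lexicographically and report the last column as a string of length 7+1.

cgah$geb

rank  rotation  last
    0  $eggabhc  c
    1  abhc$egg  g
    2  bhc$egga  a
    3  c$eggabh  h
    4  eggabhc$  $
    5  gabhc$eg  g
    6  ggabhc$e  e
    7  hc$eggab  b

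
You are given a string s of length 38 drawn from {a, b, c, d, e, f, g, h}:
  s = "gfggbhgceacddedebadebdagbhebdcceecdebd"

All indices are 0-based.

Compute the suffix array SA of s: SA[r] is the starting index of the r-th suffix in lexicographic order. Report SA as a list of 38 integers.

[9, 17, 22, 16, 36, 20, 27, 24, 4, 29, 10, 33, 7, 30, 37, 21, 28, 11, 14, 34, 18, 12, 8, 15, 35, 19, 26, 32, 13, 31, 1, 23, 3, 6, 0, 2, 25, 5]

rank | idx | suffix
   0 |   9 | acddedebadebdagbhebdcceecdebd
   1 |  17 | adebdagbhebdcceecdebd
   2 |  22 | agbhebdcceecdebd
   3 |  16 | badebdagbhebdcceecdebd
   4 |  36 | bd
   5 |  20 | bdagbhebdcceecdebd
   6 |  27 | bdcceecdebd
   7 |  24 | bhebdcceecdebd
   8 |   4 | bhgceacddedebadebdagbhebdcceecdebd
   9 |  29 | cceecdebd
  10 |  10 | cddedebadebdagbhebdcceecdebd
  11 |  33 | cdebd
  12 |   7 | ceacddedebadebdagbhebdcceecdebd
  13 |  30 | ceecdebd
  14 |  37 | d
  15 |  21 | dagbhebdcceecdebd
  16 |  28 | dcceecdebd
  17 |  11 | ddedebadebdagbhebdcceecdebd
  18 |  14 | debadebdagbhebdcceecdebd
  19 |  34 | debd
  20 |  18 | debdagbhebdcceecdebd
  21 |  12 | dedebadebdagbhebdcceecdebd
  22 |   8 | eacddedebadebdagbhebdcceecdebd
  23 |  15 | ebadebdagbhebdcceecdebd
  24 |  35 | ebd
  25 |  19 | ebdagbhebdcceecdebd
  26 |  26 | ebdcceecdebd
  27 |  32 | ecdebd
  28 |  13 | edebadebdagbhebdcceecdebd
  29 |  31 | eecdebd
  30 |   1 | fggbhgceacddedebadebdagbhebdcceecdebd
  31 |  23 | gbhebdcceecdebd
  32 |   3 | gbhgceacddedebadebdagbhebdcceecdebd
  33 |   6 | gceacddedebadebdagbhebdcceecdebd
  34 |   0 | gfggbhgceacddedebadebdagbhebdcceecdebd
  35 |   2 | ggbhgceacddedebadebdagbhebdcceecdebd
  36 |  25 | hebdcceecdebd
  37 |   5 | hgceacddedebadebdagbhebdcceecdebd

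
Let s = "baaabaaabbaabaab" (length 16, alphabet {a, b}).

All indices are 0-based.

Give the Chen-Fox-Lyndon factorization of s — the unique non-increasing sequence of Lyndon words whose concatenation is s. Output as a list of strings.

emit factor 1: 'b' (i=0, period=1)
emit factor 2: 'aaabaaabbaabaab' (i=1, period=15)

["b", "aaabaaabbaabaab"]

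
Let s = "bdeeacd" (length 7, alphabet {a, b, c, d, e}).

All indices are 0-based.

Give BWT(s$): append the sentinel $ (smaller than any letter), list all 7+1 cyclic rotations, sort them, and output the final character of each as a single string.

rank  rotation  last
    0  $bdeeacd  d
    1  acd$bdee  e
    2  bdeeacd$  $
    3  cd$bdeea  a
    4  d$bdeeac  c
    5  deeacd$b  b
    6  eacd$bde  e
    7  eeacd$bd  d

de$acbed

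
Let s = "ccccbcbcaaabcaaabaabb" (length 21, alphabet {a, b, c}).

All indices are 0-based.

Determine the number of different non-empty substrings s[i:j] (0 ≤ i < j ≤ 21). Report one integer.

188

sorted suffixes:
  #0 SA[0]=13  'aaabaabb'
  #1 SA[1]=8  'aaabcaaabaabb'
  #2 SA[2]=14  'aabaabb'
  #3 SA[3]=17  'aabb'
  #4 SA[4]=9  'aabcaaabaabb'
  #5 SA[5]=15  'abaabb'
  #6 SA[6]=18  'abb'
  #7 SA[7]=10  'abcaaabaabb'
  #8 SA[8]=20  'b'
  #9 SA[9]=16  'baabb'
  #10 SA[10]=19  'bb'
  #11 SA[11]=11  'bcaaabaabb'
  #12 SA[12]=6  'bcaaabcaaabaabb'
  #13 SA[13]=4  'bcbcaaabcaaabaabb'
  #14 SA[14]=12  'caaabaabb'
  #15 SA[15]=7  'caaabcaaabaabb'
  #16 SA[16]=5  'cbcaaabcaaabaabb'
  #17 SA[17]=3  'cbcbcaaabcaaabaabb'
  #18 SA[18]=2  'ccbcbcaaabcaaabaabb'
  #19 SA[19]=1  'cccbcbcaaabcaaabaabb'
  #20 SA[20]=0  'ccccbcbcaaabcaaabaabb'

SA = [13, 8, 14, 17, 9, 15, 18, 10, 20, 16, 19, 11, 6, 4, 12, 7, 5, 3, 2, 1, 0]
i: (SA[i-1],SA[i]) lcp shared
  1: (13,8) 4 'aaab'
  2: (8,14) 2 'aa'
  3: (14,17) 3 'aab'
  4: (17,9) 3 'aab'
  5: (9,15) 1 'a'
  6: (15,18) 2 'ab'
  7: (18,10) 2 'ab'
  8: (10,20) 0 ''
  9: (20,16) 1 'b'
  10: (16,19) 1 'b'
  11: (19,11) 1 'b'
  12: (11,6) 6 'bcaaab'
  13: (6,4) 2 'bc'
  14: (4,12) 0 ''
  15: (12,7) 5 'caaab'
  16: (7,5) 1 'c'
  17: (5,3) 3 'cbc'
  18: (3,2) 1 'c'
  19: (2,1) 2 'cc'
  20: (1,0) 3 'ccc'

n(n+1)/2 = 21·22/2 = 231
Σ LCP = 0 + 4 + 2 + 3 + 3 + 1 + 2 + 2 + 0 + 1 + 1 + 1 + 6 + 2 + 0 + 5 + 1 + 3 + 1 + 2 + 3 = 43
distinct = 231 − 43 = 188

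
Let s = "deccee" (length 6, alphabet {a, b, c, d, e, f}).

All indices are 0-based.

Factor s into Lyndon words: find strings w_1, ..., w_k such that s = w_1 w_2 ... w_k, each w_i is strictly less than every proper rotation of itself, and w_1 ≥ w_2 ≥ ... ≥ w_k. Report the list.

emit factor 1: 'de' (i=0, period=2)
emit factor 2: 'ccee' (i=2, period=4)

["de", "ccee"]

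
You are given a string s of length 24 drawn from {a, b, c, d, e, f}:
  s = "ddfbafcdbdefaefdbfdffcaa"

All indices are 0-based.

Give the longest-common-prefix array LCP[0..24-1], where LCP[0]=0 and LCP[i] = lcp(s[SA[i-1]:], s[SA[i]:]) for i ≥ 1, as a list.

[0, 1, 1, 1, 0, 1, 1, 0, 1, 0, 2, 1, 1, 1, 2, 0, 2, 0, 1, 1, 2, 1, 2, 1]

sorted suffixes:
  #0 SA[0]=23  'a'
  #1 SA[1]=22  'aa'
  #2 SA[2]=12  'aefdbfdffcaa'
  #3 SA[3]=4  'afcdbdefaefdbfdffcaa'
  #4 SA[4]=3  'bafcdbdefaefdbfdffcaa'
  #5 SA[5]=8  'bdefaefdbfdffcaa'
  #6 SA[6]=16  'bfdffcaa'
  #7 SA[7]=21  'caa'
  #8 SA[8]=6  'cdbdefaefdbfdffcaa'
  #9 SA[9]=7  'dbdefaefdbfdffcaa'
  #10 SA[10]=15  'dbfdffcaa'
  #11 SA[11]=0  'ddfbafcdbdefaefdbfdffcaa'
  #12 SA[12]=9  'defaefdbfdffcaa'
  #13 SA[13]=1  'dfbafcdbdefaefdbfdffcaa'
  #14 SA[14]=18  'dffcaa'
  #15 SA[15]=10  'efaefdbfdffcaa'
  #16 SA[16]=13  'efdbfdffcaa'
  #17 SA[17]=11  'faefdbfdffcaa'
  #18 SA[18]=2  'fbafcdbdefaefdbfdffcaa'
  #19 SA[19]=20  'fcaa'
  #20 SA[20]=5  'fcdbdefaefdbfdffcaa'
  #21 SA[21]=14  'fdbfdffcaa'
  #22 SA[22]=17  'fdffcaa'
  #23 SA[23]=19  'ffcaa'

SA = [23, 22, 12, 4, 3, 8, 16, 21, 6, 7, 15, 0, 9, 1, 18, 10, 13, 11, 2, 20, 5, 14, 17, 19]
rank  pair      lcp
   1  s[23:],s[22:]  1  'a'
   2  s[22:],s[12:]  1  'a'
   3  s[12:],s[4:]  1  'a'
   4  s[4:],s[3:]  0  ''
   5  s[3:],s[8:]  1  'b'
   6  s[8:],s[16:]  1  'b'
   7  s[16:],s[21:]  0  ''
   8  s[21:],s[6:]  1  'c'
   9  s[6:],s[7:]  0  ''
  10  s[7:],s[15:]  2  'db'
  11  s[15:],s[0:]  1  'd'
  12  s[0:],s[9:]  1  'd'
  13  s[9:],s[1:]  1  'd'
  14  s[1:],s[18:]  2  'df'
  15  s[18:],s[10:]  0  ''
  16  s[10:],s[13:]  2  'ef'
  17  s[13:],s[11:]  0  ''
  18  s[11:],s[2:]  1  'f'
  19  s[2:],s[20:]  1  'f'
  20  s[20:],s[5:]  2  'fc'
  21  s[5:],s[14:]  1  'f'
  22  s[14:],s[17:]  2  'fd'
  23  s[17:],s[19:]  1  'f'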